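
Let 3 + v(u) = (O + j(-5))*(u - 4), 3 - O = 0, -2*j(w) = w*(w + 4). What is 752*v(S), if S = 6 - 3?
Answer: -2632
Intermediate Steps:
j(w) = -w*(4 + w)/2 (j(w) = -w*(w + 4)/2 = -w*(4 + w)/2)
S = 3
O = 3 (O = 3 - 1*0 = 3 + 0 = 3)
v(u) = -5 + u/2 (v(u) = -3 + (3 - 1/2*(-5)*(4 - 5))*(u - 4) = -3 + (3 - 1/2*(-5)*(-1))*(-4 + u) = -3 + (3 - 5/2)*(-4 + u) = -3 + (-4 + u)/2 = -3 + (-2 + u/2) = -5 + u/2)
752*v(S) = 752*(-5 + (1/2)*3) = 752*(-5 + 3/2) = 752*(-7/2) = -2632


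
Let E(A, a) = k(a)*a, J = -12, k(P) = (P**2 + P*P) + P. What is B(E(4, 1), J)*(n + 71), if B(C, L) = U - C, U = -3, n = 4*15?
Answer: -786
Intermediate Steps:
n = 60
k(P) = P + 2*P**2 (k(P) = (P**2 + P**2) + P = 2*P**2 + P = P + 2*P**2)
E(A, a) = a**2*(1 + 2*a) (E(A, a) = (a*(1 + 2*a))*a = a**2*(1 + 2*a))
B(C, L) = -3 - C
B(E(4, 1), J)*(n + 71) = (-3 - 1**2*(1 + 2*1))*(60 + 71) = (-3 - (1 + 2))*131 = (-3 - 3)*131 = -6*131 = -786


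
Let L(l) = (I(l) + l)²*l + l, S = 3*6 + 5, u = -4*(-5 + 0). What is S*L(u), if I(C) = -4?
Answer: 118220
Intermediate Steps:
u = 20 (u = -4*(-5) = 20)
S = 23 (S = 18 + 5 = 23)
L(l) = l + l*(-4 + l)² (L(l) = (-4 + l)²*l + l = l*(-4 + l)² + l = l + l*(-4 + l)²)
S*L(u) = 23*(20*(1 + (-4 + 20)²)) = 23*(20*(1 + 16²)) = 23*(20*(1 + 256)) = 23*(20*257) = 23*5140 = 118220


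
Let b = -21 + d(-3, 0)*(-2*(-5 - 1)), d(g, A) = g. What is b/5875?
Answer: -57/5875 ≈ -0.0097021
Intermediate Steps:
b = -57 (b = -21 - (-6)*(-5 - 1) = -21 - (-6)*(-6) = -21 - 3*12 = -21 - 36 = -57)
b/5875 = -57/5875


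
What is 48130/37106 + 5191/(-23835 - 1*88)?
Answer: 479398372/443843419 ≈ 1.0801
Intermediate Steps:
48130/37106 + 5191/(-23835 - 1*88) = 48130*(1/37106) + 5191/(-23835 - 88) = 24065/18553 + 5191/(-23923) = 24065/18553 + 5191*(-1/23923) = 24065/18553 - 5191/23923 = 479398372/443843419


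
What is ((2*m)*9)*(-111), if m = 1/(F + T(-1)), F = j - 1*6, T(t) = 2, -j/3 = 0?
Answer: 999/2 ≈ 499.50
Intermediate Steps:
j = 0 (j = -3*0 = 0)
F = -6 (F = 0 - 1*6 = 0 - 6 = -6)
m = -1/4 (m = 1/(-6 + 2) = 1/(-4) = -1/4 ≈ -0.25000)
((2*m)*9)*(-111) = ((2*(-1/4))*9)*(-111) = -1/2*9*(-111) = -9/2*(-111) = 999/2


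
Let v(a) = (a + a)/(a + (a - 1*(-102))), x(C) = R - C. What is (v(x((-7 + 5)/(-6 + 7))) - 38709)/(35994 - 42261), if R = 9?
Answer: 2399947/388554 ≈ 6.1766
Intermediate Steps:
x(C) = 9 - C
v(a) = 2*a/(102 + 2*a) (v(a) = (2*a)/(a + (a + 102)) = (2*a)/(a + (102 + a)) = (2*a)/(102 + 2*a) = 2*a/(102 + 2*a))
(v(x((-7 + 5)/(-6 + 7))) - 38709)/(35994 - 42261) = ((9 - (-7 + 5)/(-6 + 7))/(51 + (9 - (-7 + 5)/(-6 + 7))) - 38709)/(35994 - 42261) = ((9 - (-2)/1)/(51 + (9 - (-2)/1)) - 38709)/(-6267) = ((9 - (-2))/(51 + (9 - (-2))) - 38709)*(-1/6267) = ((9 - 1*(-2))/(51 + (9 - 1*(-2))) - 38709)*(-1/6267) = ((9 + 2)/(51 + (9 + 2)) - 38709)*(-1/6267) = (11/(51 + 11) - 38709)*(-1/6267) = (11/62 - 38709)*(-1/6267) = -2399947/62*(-1/6267) = 2399947/388554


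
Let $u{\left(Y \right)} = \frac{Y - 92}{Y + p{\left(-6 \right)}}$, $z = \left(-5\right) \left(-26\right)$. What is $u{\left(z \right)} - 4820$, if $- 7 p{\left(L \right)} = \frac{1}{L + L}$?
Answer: $- \frac{52636028}{10921} \approx -4819.7$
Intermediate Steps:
$z = 130$
$p{\left(L \right)} = - \frac{1}{14 L}$ ($p{\left(L \right)} = - \frac{1}{7 \left(L + L\right)} = - \frac{1}{7 \cdot 2 L} = - \frac{\frac{1}{2} \frac{1}{L}}{7} = - \frac{1}{14 L}$)
$u{\left(Y \right)} = \frac{-92 + Y}{\frac{1}{84} + Y}$ ($u{\left(Y \right)} = \frac{Y - 92}{Y - \frac{1}{14 \left(-6\right)}} = \frac{-92 + Y}{Y - - \frac{1}{84}} = \frac{-92 + Y}{Y + \frac{1}{84}} = \frac{-92 + Y}{\frac{1}{84} + Y}$)
$u{\left(z \right)} - 4820 = \frac{84 \left(-92 + 130\right)}{1 + 84 \cdot 130} - 4820 = 84 \frac{1}{1 + 10920} \cdot 38 - 4820 = 84 \cdot \frac{1}{10921} \cdot 38 - 4820 = \frac{3192}{10921} - 4820 = - \frac{52636028}{10921}$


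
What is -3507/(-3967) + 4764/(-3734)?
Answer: -2901825/7406389 ≈ -0.39180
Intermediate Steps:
-3507/(-3967) + 4764/(-3734) = -3507*(-1/3967) + 4764*(-1/3734) = 3507/3967 - 2382/1867 = -2901825/7406389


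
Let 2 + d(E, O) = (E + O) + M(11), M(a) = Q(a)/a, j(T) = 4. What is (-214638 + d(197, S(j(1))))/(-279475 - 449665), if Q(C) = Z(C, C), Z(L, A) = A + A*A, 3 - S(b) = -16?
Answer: 53603/182285 ≈ 0.29406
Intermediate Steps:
S(b) = 19 (S(b) = 3 - 1*(-16) = 3 + 16 = 19)
Z(L, A) = A + A²
Q(C) = C*(1 + C)
M(a) = 1 + a (M(a) = (a*(1 + a))/a = 1 + a)
d(E, O) = 10 + E + O (d(E, O) = -2 + ((E + O) + (1 + 11)) = -2 + ((E + O) + 12) = -2 + (12 + E + O) = 10 + E + O)
(-214638 + d(197, S(j(1))))/(-279475 - 449665) = (-214638 + (10 + 197 + 19))/(-279475 - 449665) = (-214638 + 226)/(-729140) = -214412*(-1/729140) = 53603/182285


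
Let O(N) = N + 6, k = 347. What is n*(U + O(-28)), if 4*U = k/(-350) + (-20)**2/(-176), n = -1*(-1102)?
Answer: -193603217/7700 ≈ -25143.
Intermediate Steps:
O(N) = 6 + N
n = 1102
U = -12567/15400 (U = (347/(-350) + (-20)**2/(-176))/4 = (347*(-1/350) + 400*(-1/176))/4 = (-347/350 - 25/11)/4 = (1/4)*(-12567/3850) = -12567/15400 ≈ -0.81604)
n*(U + O(-28)) = 1102*(-12567/15400 + (6 - 28)) = 1102*(-12567/15400 - 22) = 1102*(-351367/15400) = -193603217/7700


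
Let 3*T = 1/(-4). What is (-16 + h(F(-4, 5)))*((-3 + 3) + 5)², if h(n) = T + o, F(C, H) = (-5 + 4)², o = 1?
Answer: -4525/12 ≈ -377.08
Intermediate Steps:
T = -1/12 (T = (⅓)/(-4) = (⅓)*(-¼) = -1/12 ≈ -0.083333)
F(C, H) = 1 (F(C, H) = (-1)² = 1)
h(n) = 11/12 (h(n) = -1/12 + 1 = 11/12)
(-16 + h(F(-4, 5)))*((-3 + 3) + 5)² = (-16 + 11/12)*((-3 + 3) + 5)² = -181*(0 + 5)²/12 = -181/12*5² = -181/12*25 = -4525/12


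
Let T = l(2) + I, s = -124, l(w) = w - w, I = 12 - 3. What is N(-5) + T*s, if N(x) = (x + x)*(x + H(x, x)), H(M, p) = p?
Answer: -1016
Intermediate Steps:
I = 9
l(w) = 0
N(x) = 4*x² (N(x) = (x + x)*(x + x) = (2*x)*(2*x) = 4*x²)
T = 9 (T = 0 + 9 = 9)
N(-5) + T*s = 4*(-5)² + 9*(-124) = 4*25 - 1116 = 100 - 1116 = -1016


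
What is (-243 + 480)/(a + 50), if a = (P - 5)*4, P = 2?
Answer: 237/38 ≈ 6.2368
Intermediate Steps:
a = -12 (a = (2 - 5)*4 = -3*4 = -12)
(-243 + 480)/(a + 50) = (-243 + 480)/(-12 + 50) = 237/38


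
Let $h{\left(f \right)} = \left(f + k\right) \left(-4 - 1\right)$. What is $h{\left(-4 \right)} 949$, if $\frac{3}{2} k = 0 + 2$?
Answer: $\frac{37960}{3} \approx 12653.0$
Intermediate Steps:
$k = \frac{4}{3}$ ($k = \frac{2 \left(0 + 2\right)}{3} = \frac{2}{3} \cdot 2 = \frac{4}{3} \approx 1.3333$)
$h{\left(f \right)} = - \frac{20}{3} - 5 f$ ($h{\left(f \right)} = \left(f + \frac{4}{3}\right) \left(-4 - 1\right) = \left(\frac{4}{3} + f\right) \left(-5\right) = - \frac{20}{3} - 5 f$)
$h{\left(-4 \right)} 949 = \left(- \frac{20}{3} - -20\right) 949 = \left(- \frac{20}{3} + 20\right) 949 = \frac{40}{3} \cdot 949 = \frac{37960}{3}$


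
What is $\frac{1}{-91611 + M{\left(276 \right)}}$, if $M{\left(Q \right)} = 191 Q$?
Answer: $- \frac{1}{38895} \approx -2.571 \cdot 10^{-5}$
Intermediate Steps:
$\frac{1}{-91611 + M{\left(276 \right)}} = \frac{1}{-91611 + 191 \cdot 276} = \frac{1}{-91611 + 52716} = \frac{1}{-38895} = - \frac{1}{38895}$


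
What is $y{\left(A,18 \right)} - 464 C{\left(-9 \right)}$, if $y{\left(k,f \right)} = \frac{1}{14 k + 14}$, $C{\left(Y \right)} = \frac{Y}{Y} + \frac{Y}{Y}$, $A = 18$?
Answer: $- \frac{246847}{266} \approx -928.0$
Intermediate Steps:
$C{\left(Y \right)} = 2$ ($C{\left(Y \right)} = 1 + 1 = 2$)
$y{\left(k,f \right)} = \frac{1}{14 + 14 k}$
$y{\left(A,18 \right)} - 464 C{\left(-9 \right)} = \frac{1}{14 \left(1 + 18\right)} - 928 = \frac{1}{14 \cdot 19} - 928 = \frac{1}{14} \cdot \frac{1}{19} - 928 = \frac{1}{266} - 928 = - \frac{246847}{266}$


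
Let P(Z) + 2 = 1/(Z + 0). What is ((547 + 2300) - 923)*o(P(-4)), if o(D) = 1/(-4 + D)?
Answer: -7696/25 ≈ -307.84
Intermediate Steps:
P(Z) = -2 + 1/Z (P(Z) = -2 + 1/(Z + 0) = -2 + 1/Z)
((547 + 2300) - 923)*o(P(-4)) = ((547 + 2300) - 923)/(-4 + (-2 + 1/(-4))) = (2847 - 923)/(-4 + (-2 - ¼)) = 1924/(-4 - 9/4) = 1924/(-25/4) = 1924*(-4/25) = -7696/25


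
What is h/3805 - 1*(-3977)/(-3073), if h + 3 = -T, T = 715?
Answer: -17338899/11692765 ≈ -1.4829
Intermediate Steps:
h = -718 (h = -3 - 1*715 = -3 - 715 = -718)
h/3805 - 1*(-3977)/(-3073) = -718/3805 - 1*(-3977)/(-3073) = -718*1/3805 + 3977*(-1/3073) = -718/3805 - 3977/3073 = -17338899/11692765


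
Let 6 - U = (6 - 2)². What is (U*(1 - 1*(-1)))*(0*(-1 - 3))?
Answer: 0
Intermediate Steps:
U = -10 (U = 6 - (6 - 2)² = 6 - 1*4² = 6 - 1*16 = 6 - 16 = -10)
(U*(1 - 1*(-1)))*(0*(-1 - 3)) = (-10*(1 - 1*(-1)))*(0*(-1 - 3)) = (-10*(1 + 1))*(0*(-4)) = -10*2*0 = -20*0 = 0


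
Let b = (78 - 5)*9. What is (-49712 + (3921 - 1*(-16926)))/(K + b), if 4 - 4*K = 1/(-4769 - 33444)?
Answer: -4412072980/100576617 ≈ -43.868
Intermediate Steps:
b = 657 (b = 73*9 = 657)
K = 152853/152852 (K = 1 - 1/(4*(-4769 - 33444)) = 1 - ¼/(-38213) = 1 - ¼*(-1/38213) = 1 + 1/152852 = 152853/152852 ≈ 1.0000)
(-49712 + (3921 - 1*(-16926)))/(K + b) = (-49712 + (3921 - 1*(-16926)))/(152853/152852 + 657) = (-49712 + (3921 + 16926))/(100576617/152852) = (-49712 + 20847)*(152852/100576617) = -28865*152852/100576617 = -4412072980/100576617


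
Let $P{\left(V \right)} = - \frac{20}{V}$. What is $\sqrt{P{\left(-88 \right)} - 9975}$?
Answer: $\frac{i \sqrt{4827790}}{22} \approx 99.874 i$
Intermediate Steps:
$\sqrt{P{\left(-88 \right)} - 9975} = \sqrt{- \frac{20}{-88} - 9975} = \sqrt{\left(-20\right) \left(- \frac{1}{88}\right) - 9975} = \sqrt{\frac{5}{22} - 9975} = \sqrt{- \frac{219445}{22}} = \frac{i \sqrt{4827790}}{22}$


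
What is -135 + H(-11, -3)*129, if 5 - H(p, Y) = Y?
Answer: 897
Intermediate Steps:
H(p, Y) = 5 - Y
-135 + H(-11, -3)*129 = -135 + (5 - 1*(-3))*129 = -135 + (5 + 3)*129 = -135 + 8*129 = -135 + 1032 = 897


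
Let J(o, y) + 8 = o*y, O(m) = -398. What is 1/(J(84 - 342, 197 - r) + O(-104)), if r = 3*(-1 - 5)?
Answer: -1/55876 ≈ -1.7897e-5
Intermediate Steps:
r = -18 (r = 3*(-6) = -18)
J(o, y) = -8 + o*y
1/(J(84 - 342, 197 - r) + O(-104)) = 1/((-8 + (84 - 342)*(197 - 1*(-18))) - 398) = 1/((-8 - 258*(197 + 18)) - 398) = 1/((-8 - 258*215) - 398) = 1/((-8 - 55470) - 398) = 1/(-55478 - 398) = 1/(-55876) = -1/55876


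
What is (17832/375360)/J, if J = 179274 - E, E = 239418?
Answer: -743/940652160 ≈ -7.8988e-7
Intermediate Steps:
J = -60144 (J = 179274 - 1*239418 = 179274 - 239418 = -60144)
(17832/375360)/J = (17832/375360)/(-60144) = (17832*(1/375360))*(-1/60144) = (743/15640)*(-1/60144) = -743/940652160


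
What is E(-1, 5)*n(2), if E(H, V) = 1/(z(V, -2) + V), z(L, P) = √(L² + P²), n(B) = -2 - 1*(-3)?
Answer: -5/4 + √29/4 ≈ 0.096291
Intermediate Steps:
n(B) = 1 (n(B) = -2 + 3 = 1)
E(H, V) = 1/(V + √(4 + V²)) (E(H, V) = 1/(√(V² + (-2)²) + V) = 1/(√(V² + 4) + V) = 1/(√(4 + V²) + V) = 1/(V + √(4 + V²)))
E(-1, 5)*n(2) = 1/(5 + √(4 + 5²)) = 1/(5 + √(4 + 25)) = 1/(5 + √29)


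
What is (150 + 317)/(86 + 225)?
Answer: 467/311 ≈ 1.5016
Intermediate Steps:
(150 + 317)/(86 + 225) = 467/311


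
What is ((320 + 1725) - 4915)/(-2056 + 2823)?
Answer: -2870/767 ≈ -3.7419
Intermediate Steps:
((320 + 1725) - 4915)/(-2056 + 2823) = (2045 - 4915)/767 = -2870*1/767 = -2870/767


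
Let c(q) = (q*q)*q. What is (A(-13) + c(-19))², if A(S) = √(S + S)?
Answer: (-6859 + I*√26)² ≈ 4.7046e+7 - 6.995e+4*I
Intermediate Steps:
c(q) = q³ (c(q) = q²*q = q³)
A(S) = √2*√S (A(S) = √(2*S) = √2*√S)
(A(-13) + c(-19))² = (√2*√(-13) + (-19)³)² = (√2*(I*√13) - 6859)² = (I*√26 - 6859)² = (-6859 + I*√26)²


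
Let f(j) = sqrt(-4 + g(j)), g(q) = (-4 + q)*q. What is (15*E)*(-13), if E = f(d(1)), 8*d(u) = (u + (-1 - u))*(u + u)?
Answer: -195*I*sqrt(47)/4 ≈ -334.21*I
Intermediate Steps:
g(q) = q*(-4 + q)
d(u) = -u/4 (d(u) = ((u + (-1 - u))*(u + u))/8 = (-2*u)/8 = -u/4)
f(j) = sqrt(-4 + j*(-4 + j))
E = I*sqrt(47)/4 (E = sqrt(-4 + (-1/4*1)*(-4 - 1/4*1)) = sqrt(-4 - (-4 - 1/4)/4) = sqrt(-4 - 1/4*(-17/4)) = sqrt(-4 + 17/16) = sqrt(-47/16) = I*sqrt(47)/4 ≈ 1.7139*I)
(15*E)*(-13) = (15*(I*sqrt(47)/4))*(-13) = (15*I*sqrt(47)/4)*(-13) = -195*I*sqrt(47)/4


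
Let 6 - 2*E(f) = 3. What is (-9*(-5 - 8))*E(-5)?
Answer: 351/2 ≈ 175.50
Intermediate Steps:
E(f) = 3/2 (E(f) = 3 - ½*3 = 3 - 3/2 = 3/2)
(-9*(-5 - 8))*E(-5) = -9*(-5 - 8)*(3/2) = -9*(-13)*(3/2) = 117*(3/2) = 351/2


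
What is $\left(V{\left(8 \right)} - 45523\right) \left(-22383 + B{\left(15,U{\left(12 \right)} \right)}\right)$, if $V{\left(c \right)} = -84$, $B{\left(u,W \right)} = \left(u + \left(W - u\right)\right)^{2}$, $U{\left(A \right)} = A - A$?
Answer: $1020821481$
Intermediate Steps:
$U{\left(A \right)} = 0$
$B{\left(u,W \right)} = W^{2}$
$\left(V{\left(8 \right)} - 45523\right) \left(-22383 + B{\left(15,U{\left(12 \right)} \right)}\right) = \left(-84 - 45523\right) \left(-22383 + 0^{2}\right) = - 45607 \left(-22383 + 0\right) = \left(-45607\right) \left(-22383\right) = 1020821481$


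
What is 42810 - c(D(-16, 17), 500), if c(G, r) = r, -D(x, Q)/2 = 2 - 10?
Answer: 42310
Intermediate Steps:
D(x, Q) = 16 (D(x, Q) = -2*(2 - 10) = -2*(-8) = 16)
42810 - c(D(-16, 17), 500) = 42810 - 1*500 = 42810 - 500 = 42310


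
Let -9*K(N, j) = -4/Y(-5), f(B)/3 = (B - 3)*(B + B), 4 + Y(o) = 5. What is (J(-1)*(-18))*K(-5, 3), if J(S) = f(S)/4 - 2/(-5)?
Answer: -256/5 ≈ -51.200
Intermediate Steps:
Y(o) = 1 (Y(o) = -4 + 5 = 1)
f(B) = 6*B*(-3 + B) (f(B) = 3*((B - 3)*(B + B)) = 3*((-3 + B)*(2*B)) = 3*(2*B*(-3 + B)) = 6*B*(-3 + B))
K(N, j) = 4/9 (K(N, j) = -(-4)/(9*1) = -(-4)/9 = -1/9*(-4) = 4/9)
J(S) = 2/5 + 3*S*(-3 + S)/2 (J(S) = (6*S*(-3 + S))/4 - 2/(-5) = (6*S*(-3 + S))*(1/4) - 2*(-1/5) = 3*S*(-3 + S)/2 + 2/5 = 2/5 + 3*S*(-3 + S)/2)
(J(-1)*(-18))*K(-5, 3) = ((2/5 + (3/2)*(-1)*(-3 - 1))*(-18))*(4/9) = ((2/5 + (3/2)*(-1)*(-4))*(-18))*(4/9) = ((2/5 + 6)*(-18))*(4/9) = ((32/5)*(-18))*(4/9) = -576/5*4/9 = -256/5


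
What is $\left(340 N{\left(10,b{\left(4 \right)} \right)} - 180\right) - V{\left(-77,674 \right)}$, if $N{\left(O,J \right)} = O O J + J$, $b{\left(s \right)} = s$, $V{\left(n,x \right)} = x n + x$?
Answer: $188404$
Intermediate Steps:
$V{\left(n,x \right)} = x + n x$ ($V{\left(n,x \right)} = n x + x = x + n x$)
$N{\left(O,J \right)} = J + J O^{2}$ ($N{\left(O,J \right)} = O^{2} J + J = J O^{2} + J = J + J O^{2}$)
$\left(340 N{\left(10,b{\left(4 \right)} \right)} - 180\right) - V{\left(-77,674 \right)} = \left(340 \cdot 4 \left(1 + 10^{2}\right) - 180\right) - 674 \left(1 - 77\right) = \left(340 \cdot 4 \left(1 + 100\right) - 180\right) - 674 \left(-76\right) = \left(340 \cdot 4 \cdot 101 - 180\right) - -51224 = \left(340 \cdot 404 - 180\right) + 51224 = \left(137360 - 180\right) + 51224 = 137180 + 51224 = 188404$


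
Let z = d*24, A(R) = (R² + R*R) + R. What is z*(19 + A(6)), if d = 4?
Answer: 9312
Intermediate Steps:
A(R) = R + 2*R² (A(R) = (R² + R²) + R = 2*R² + R = R + 2*R²)
z = 96 (z = 4*24 = 96)
z*(19 + A(6)) = 96*(19 + 6*(1 + 2*6)) = 96*(19 + 6*(1 + 12)) = 96*(19 + 6*13) = 96*(19 + 78) = 96*97 = 9312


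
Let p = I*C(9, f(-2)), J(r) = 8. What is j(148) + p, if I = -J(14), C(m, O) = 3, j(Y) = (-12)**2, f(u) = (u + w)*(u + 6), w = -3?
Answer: 120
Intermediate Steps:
f(u) = (-3 + u)*(6 + u) (f(u) = (u - 3)*(u + 6) = (-3 + u)*(6 + u))
j(Y) = 144
I = -8 (I = -1*8 = -8)
p = -24 (p = -8*3 = -24)
j(148) + p = 144 - 24 = 120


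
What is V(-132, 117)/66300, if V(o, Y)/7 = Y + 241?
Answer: 1253/33150 ≈ 0.037798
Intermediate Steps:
V(o, Y) = 1687 + 7*Y (V(o, Y) = 7*(Y + 241) = 7*(241 + Y) = 1687 + 7*Y)
V(-132, 117)/66300 = (1687 + 7*117)/66300 = (1687 + 819)*(1/66300) = 2506*(1/66300) = 1253/33150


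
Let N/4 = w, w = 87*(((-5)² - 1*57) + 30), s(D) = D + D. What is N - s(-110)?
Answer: -476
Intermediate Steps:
s(D) = 2*D
w = -174 (w = 87*((25 - 57) + 30) = 87*(-32 + 30) = 87*(-2) = -174)
N = -696 (N = 4*(-174) = -696)
N - s(-110) = -696 - 2*(-110) = -696 - 1*(-220) = -696 + 220 = -476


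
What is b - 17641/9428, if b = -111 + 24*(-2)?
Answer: -1516693/9428 ≈ -160.87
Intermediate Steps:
b = -159 (b = -111 - 48 = -159)
b - 17641/9428 = -159 - 17641/9428 = -1516693/9428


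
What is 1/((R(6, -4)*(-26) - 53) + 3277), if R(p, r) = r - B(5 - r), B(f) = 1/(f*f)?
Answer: 81/269594 ≈ 0.00030045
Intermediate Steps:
B(f) = f⁻² (B(f) = 1/(f²) = f⁻²)
R(p, r) = r - 1/(5 - r)²
1/((R(6, -4)*(-26) - 53) + 3277) = 1/(((-4 - 1/(-5 - 4)²)*(-26) - 53) + 3277) = 1/(((-4 - 1/(-9)²)*(-26) - 53) + 3277) = 1/(((-4 - 1*1/81)*(-26) - 53) + 3277) = 1/(((-4 - 1/81)*(-26) - 53) + 3277) = 1/((-325/81*(-26) - 53) + 3277) = 1/((8450/81 - 53) + 3277) = 1/(4157/81 + 3277) = 1/(269594/81) = 81/269594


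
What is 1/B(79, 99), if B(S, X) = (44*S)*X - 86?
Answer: 1/344038 ≈ 2.9067e-6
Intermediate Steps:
B(S, X) = -86 + 44*S*X (B(S, X) = 44*S*X - 86 = -86 + 44*S*X)
1/B(79, 99) = 1/(-86 + 44*79*99) = 1/(-86 + 344124) = 1/344038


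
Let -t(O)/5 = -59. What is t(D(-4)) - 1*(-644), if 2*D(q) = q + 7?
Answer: 939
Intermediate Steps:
D(q) = 7/2 + q/2 (D(q) = (q + 7)/2 = (7 + q)/2 = 7/2 + q/2)
t(O) = 295 (t(O) = -5*(-59) = 295)
t(D(-4)) - 1*(-644) = 295 - 1*(-644) = 295 + 644 = 939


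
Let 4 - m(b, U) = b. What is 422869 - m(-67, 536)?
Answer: 422798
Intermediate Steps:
m(b, U) = 4 - b
422869 - m(-67, 536) = 422869 - (4 - 1*(-67)) = 422869 - (4 + 67) = 422869 - 1*71 = 422869 - 71 = 422798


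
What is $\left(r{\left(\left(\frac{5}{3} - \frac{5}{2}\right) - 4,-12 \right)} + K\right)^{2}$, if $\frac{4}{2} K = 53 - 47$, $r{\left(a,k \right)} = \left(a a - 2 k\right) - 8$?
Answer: $\frac{2325625}{1296} \approx 1794.5$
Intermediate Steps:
$r{\left(a,k \right)} = -8 + a^{2} - 2 k$ ($r{\left(a,k \right)} = \left(a^{2} - 2 k\right) - 8 = -8 + a^{2} - 2 k$)
$K = 3$ ($K = \frac{53 - 47}{2} = \frac{1}{2} \cdot 6 = 3$)
$\left(r{\left(\left(\frac{5}{3} - \frac{5}{2}\right) - 4,-12 \right)} + K\right)^{2} = \left(\left(-8 + \left(\left(\frac{5}{3} - \frac{5}{2}\right) - 4\right)^{2} - -24\right) + 3\right)^{2} = \left(\left(-8 + \left(\left(5 \cdot \frac{1}{3} - \frac{5}{2}\right) - 4\right)^{2} + 24\right) + 3\right)^{2} = \left(\left(-8 + \left(\left(\frac{5}{3} - \frac{5}{2}\right) - 4\right)^{2} + 24\right) + 3\right)^{2} = \left(\left(-8 + \left(- \frac{5}{6} - 4\right)^{2} + 24\right) + 3\right)^{2} = \left(\left(-8 + \left(- \frac{29}{6}\right)^{2} + 24\right) + 3\right)^{2} = \left(\left(-8 + \frac{841}{36} + 24\right) + 3\right)^{2} = \left(\frac{1417}{36} + 3\right)^{2} = \left(\frac{1525}{36}\right)^{2} = \frac{2325625}{1296}$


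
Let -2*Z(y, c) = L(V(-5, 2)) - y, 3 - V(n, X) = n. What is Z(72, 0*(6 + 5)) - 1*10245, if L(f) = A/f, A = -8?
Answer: -20417/2 ≈ -10209.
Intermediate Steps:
V(n, X) = 3 - n
L(f) = -8/f
Z(y, c) = ½ + y/2 (Z(y, c) = -(-8/(3 - 1*(-5)) - y)/2 = -(-8/(3 + 5) - y)/2 = -(-8/8 - y)/2 = -(-8*⅛ - y)/2 = -(-1 - y)/2 = ½ + y/2)
Z(72, 0*(6 + 5)) - 1*10245 = (½ + (½)*72) - 1*10245 = (½ + 36) - 10245 = 73/2 - 10245 = -20417/2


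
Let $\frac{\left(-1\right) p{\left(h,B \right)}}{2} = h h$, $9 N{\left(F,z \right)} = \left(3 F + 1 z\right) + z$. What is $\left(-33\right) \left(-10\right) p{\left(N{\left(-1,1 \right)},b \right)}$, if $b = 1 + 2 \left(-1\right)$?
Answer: $- \frac{220}{27} \approx -8.1481$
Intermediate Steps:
$b = -1$ ($b = 1 - 2 = -1$)
$N{\left(F,z \right)} = \frac{F}{3} + \frac{2 z}{9}$ ($N{\left(F,z \right)} = \frac{\left(3 F + 1 z\right) + z}{9} = \frac{\left(3 F + z\right) + z}{9} = \frac{\left(z + 3 F\right) + z}{9} = \frac{2 z + 3 F}{9} = \frac{F}{3} + \frac{2 z}{9}$)
$p{\left(h,B \right)} = - 2 h^{2}$ ($p{\left(h,B \right)} = - 2 h h = - 2 h^{2}$)
$\left(-33\right) \left(-10\right) p{\left(N{\left(-1,1 \right)},b \right)} = \left(-33\right) \left(-10\right) \left(- 2 \left(\frac{1}{3} \left(-1\right) + \frac{2}{9} \cdot 1\right)^{2}\right) = 330 \left(- 2 \left(- \frac{1}{3} + \frac{2}{9}\right)^{2}\right) = 330 \left(- 2 \left(- \frac{1}{9}\right)^{2}\right) = 330 \left(\left(-2\right) \frac{1}{81}\right) = 330 \left(- \frac{2}{81}\right) = - \frac{220}{27}$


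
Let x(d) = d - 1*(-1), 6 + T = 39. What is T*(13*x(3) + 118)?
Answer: 5610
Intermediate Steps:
T = 33 (T = -6 + 39 = 33)
x(d) = 1 + d (x(d) = d + 1 = 1 + d)
T*(13*x(3) + 118) = 33*(13*(1 + 3) + 118) = 33*(13*4 + 118) = 33*(52 + 118) = 33*170 = 5610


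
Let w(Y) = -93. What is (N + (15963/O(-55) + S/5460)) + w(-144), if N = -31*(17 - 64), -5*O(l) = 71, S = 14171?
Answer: 93984481/387660 ≈ 242.44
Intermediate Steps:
O(l) = -71/5 (O(l) = -⅕*71 = -71/5)
N = 1457 (N = -31*(-47) = 1457)
(N + (15963/O(-55) + S/5460)) + w(-144) = (1457 + (15963/(-71/5) + 14171/5460)) - 93 = (1457 + (15963*(-5/71) + 14171*(1/5460))) - 93 = (1457 + (-79815/71 + 14171/5460)) - 93 = (1457 - 434783759/387660) - 93 = 130036861/387660 - 93 = 93984481/387660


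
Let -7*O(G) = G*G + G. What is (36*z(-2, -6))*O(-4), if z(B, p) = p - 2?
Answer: 3456/7 ≈ 493.71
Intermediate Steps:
O(G) = -G/7 - G**2/7 (O(G) = -(G*G + G)/7 = -(G**2 + G)/7 = -(G + G**2)/7 = -G/7 - G**2/7)
z(B, p) = -2 + p
(36*z(-2, -6))*O(-4) = (36*(-2 - 6))*(-1/7*(-4)*(1 - 4)) = (36*(-8))*(-1/7*(-4)*(-3)) = -288*(-12/7) = 3456/7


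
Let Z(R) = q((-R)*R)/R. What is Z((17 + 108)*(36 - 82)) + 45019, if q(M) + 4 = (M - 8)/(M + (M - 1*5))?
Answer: 8558534715991881/190109389375 ≈ 45019.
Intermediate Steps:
q(M) = -4 + (-8 + M)/(-5 + 2*M) (q(M) = -4 + (M - 8)/(M + (M - 1*5)) = -4 + (-8 + M)/(M + (M - 5)) = -4 + (-8 + M)/(M + (-5 + M)) = -4 + (-8 + M)/(-5 + 2*M))
Z(R) = (12 + 7*R²)/(R*(-5 - 2*R²)) (Z(R) = ((12 - 7*(-R)*R)/(-5 + 2*((-R)*R)))/R = ((12 - (-7)*R²)/(-5 + 2*(-R²)))/R = ((12 + 7*R²)/(-5 - 2*R²))/R = (12 + 7*R²)/(R*(-5 - 2*R²)))
Z((17 + 108)*(36 - 82)) + 45019 = (12 + 7*((17 + 108)*(36 - 82))²)/((((17 + 108)*(36 - 82)))*(-5 - 2*(17 + 108)²*(36 - 82)²)) + 45019 = (12 + 7*(125*(-46))²)/(((125*(-46)))*(-5 - 2*(125*(-46))²)) + 45019 = (12 + 7*(-5750)²)/((-5750)*(-5 - 2*(-5750)²)) + 45019 = -(12 + 7*33062500)/(5750*(-5 - 2*33062500)) + 45019 = -(12 + 231437500)/(5750*(-5 - 66125000)) + 45019 = -1/5750*231437512/(-66125005) + 45019 = -1/5750*(-1/66125005)*231437512 + 45019 = 115718756/190109389375 + 45019 = 8558534715991881/190109389375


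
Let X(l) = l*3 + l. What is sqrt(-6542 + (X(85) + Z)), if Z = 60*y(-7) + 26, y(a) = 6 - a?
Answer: 2*I*sqrt(1349) ≈ 73.458*I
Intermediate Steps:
X(l) = 4*l (X(l) = 3*l + l = 4*l)
Z = 806 (Z = 60*(6 - 1*(-7)) + 26 = 60*(6 + 7) + 26 = 60*13 + 26 = 780 + 26 = 806)
sqrt(-6542 + (X(85) + Z)) = sqrt(-6542 + (4*85 + 806)) = sqrt(-6542 + (340 + 806)) = sqrt(-6542 + 1146) = sqrt(-5396) = 2*I*sqrt(1349)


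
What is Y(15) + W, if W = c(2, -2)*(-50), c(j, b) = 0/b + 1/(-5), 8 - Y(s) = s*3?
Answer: -27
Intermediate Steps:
Y(s) = 8 - 3*s (Y(s) = 8 - s*3 = 8 - 3*s)
c(j, b) = -1/5 (c(j, b) = 0 + 1*(-1/5) = 0 - 1/5 = -1/5)
W = 10 (W = -1/5*(-50) = 10)
Y(15) + W = (8 - 3*15) + 10 = (8 - 45) + 10 = -37 + 10 = -27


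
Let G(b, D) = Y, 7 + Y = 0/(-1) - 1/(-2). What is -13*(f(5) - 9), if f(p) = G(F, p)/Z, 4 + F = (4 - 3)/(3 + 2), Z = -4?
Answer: 767/8 ≈ 95.875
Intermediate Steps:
Y = -13/2 (Y = -7 + (0/(-1) - 1/(-2)) = -7 + (0*(-1) - 1*(-1/2)) = -7 + (0 + 1/2) = -7 + 1/2 = -13/2 ≈ -6.5000)
F = -19/5 (F = -4 + (4 - 3)/(3 + 2) = -4 + 1/5 = -19/5 ≈ -3.8000)
G(b, D) = -13/2
f(p) = 13/8 (f(p) = -13/2/(-4) = -13/2*(-1/4) = 13/8)
-13*(f(5) - 9) = -13*(13/8 - 9) = -13*(-59/8) = 767/8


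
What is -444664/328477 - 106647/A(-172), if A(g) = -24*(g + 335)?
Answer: 11097187017/428334008 ≈ 25.908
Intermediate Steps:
A(g) = -8040 - 24*g (A(g) = -24*(335 + g) = -8040 - 24*g)
-444664/328477 - 106647/A(-172) = -444664/328477 - 106647/(-8040 - 24*(-172)) = -444664*1/328477 - 106647/(-8040 + 4128) = -444664/328477 - 106647/(-3912) = -444664/328477 - 106647*(-1/3912) = -444664/328477 + 35549/1304 = 11097187017/428334008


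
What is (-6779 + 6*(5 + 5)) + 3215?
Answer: -3504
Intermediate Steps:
(-6779 + 6*(5 + 5)) + 3215 = (-6779 + 6*10) + 3215 = (-6779 + 60) + 3215 = -6719 + 3215 = -3504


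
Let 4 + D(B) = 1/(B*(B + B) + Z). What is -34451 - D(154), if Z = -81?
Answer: -1631099898/47351 ≈ -34447.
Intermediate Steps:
D(B) = -4 + 1/(-81 + 2*B²) (D(B) = -4 + 1/(B*(B + B) - 81) = -4 + 1/(B*(2*B) - 81) = -4 + 1/(2*B² - 81) = -4 + 1/(-81 + 2*B²))
-34451 - D(154) = -34451 - (325 - 8*154²)/(-81 + 2*154²) = -34451 - (325 - 8*23716)/(-81 + 2*23716) = -34451 - (325 - 189728)/(-81 + 47432) = -34451 - (-189403)/47351 = -34451 - 1*(-189403/47351) = -34451 + 189403/47351 = -1631099898/47351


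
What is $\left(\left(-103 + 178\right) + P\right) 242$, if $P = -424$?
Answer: $-84458$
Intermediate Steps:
$\left(\left(-103 + 178\right) + P\right) 242 = \left(\left(-103 + 178\right) - 424\right) 242 = \left(75 - 424\right) 242 = \left(-349\right) 242 = -84458$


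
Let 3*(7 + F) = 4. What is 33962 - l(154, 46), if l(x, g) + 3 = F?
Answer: 101912/3 ≈ 33971.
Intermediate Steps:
F = -17/3 (F = -7 + (1/3)*4 = -7 + 4/3 = -17/3 ≈ -5.6667)
l(x, g) = -26/3 (l(x, g) = -3 - 17/3 = -26/3)
33962 - l(154, 46) = 33962 - 1*(-26/3) = 33962 + 26/3 = 101912/3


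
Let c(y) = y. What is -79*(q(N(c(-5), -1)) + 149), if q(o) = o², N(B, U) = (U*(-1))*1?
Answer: -11850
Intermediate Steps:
N(B, U) = -U (N(B, U) = -U*1 = -U)
-79*(q(N(c(-5), -1)) + 149) = -79*((-1*(-1))² + 149) = -79*(1² + 149) = -79*(1 + 149) = -79*150 = -11850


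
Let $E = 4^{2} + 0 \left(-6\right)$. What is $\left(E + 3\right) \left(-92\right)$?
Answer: $-1748$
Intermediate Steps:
$E = 16$ ($E = 16 + 0 = 16$)
$\left(E + 3\right) \left(-92\right) = \left(16 + 3\right) \left(-92\right) = 19 \left(-92\right) = -1748$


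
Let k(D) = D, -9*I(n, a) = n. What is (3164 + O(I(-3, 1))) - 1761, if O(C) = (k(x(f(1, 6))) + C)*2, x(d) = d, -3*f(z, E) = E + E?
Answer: 4187/3 ≈ 1395.7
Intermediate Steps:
f(z, E) = -2*E/3 (f(z, E) = -(E + E)/3 = -2*E/3)
I(n, a) = -n/9
O(C) = -8 + 2*C (O(C) = (-⅔*6 + C)*2 = (-4 + C)*2 = -8 + 2*C)
(3164 + O(I(-3, 1))) - 1761 = (3164 + (-8 + 2*(-⅑*(-3)))) - 1761 = (3164 + (-8 + 2*(⅓))) - 1761 = (3164 + (-8 + ⅔)) - 1761 = (3164 - 22/3) - 1761 = 9470/3 - 1761 = 4187/3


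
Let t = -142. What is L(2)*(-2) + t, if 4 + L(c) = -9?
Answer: -116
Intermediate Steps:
L(c) = -13 (L(c) = -4 - 9 = -13)
L(2)*(-2) + t = -13*(-2) - 142 = 26 - 142 = -116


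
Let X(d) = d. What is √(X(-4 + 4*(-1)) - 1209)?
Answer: I*√1217 ≈ 34.885*I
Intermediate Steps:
√(X(-4 + 4*(-1)) - 1209) = √((-4 + 4*(-1)) - 1209) = √((-4 - 4) - 1209) = √(-8 - 1209) = √(-1217) = I*√1217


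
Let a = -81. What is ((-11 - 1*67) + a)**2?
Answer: 25281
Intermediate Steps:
((-11 - 1*67) + a)**2 = ((-11 - 1*67) - 81)**2 = ((-11 - 67) - 81)**2 = (-78 - 81)**2 = (-159)**2 = 25281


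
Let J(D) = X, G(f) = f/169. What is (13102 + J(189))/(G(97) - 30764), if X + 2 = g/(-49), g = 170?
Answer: -108452370/254751931 ≈ -0.42572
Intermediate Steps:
G(f) = f/169 (G(f) = f*(1/169) = f/169)
X = -268/49 (X = -2 + 170/(-49) = -2 + 170*(-1/49) = -2 - 170/49 = -268/49 ≈ -5.4694)
J(D) = -268/49
(13102 + J(189))/(G(97) - 30764) = (13102 - 268/49)/((1/169)*97 - 30764) = 641730/(49*(97/169 - 30764)) = 641730/(49*(-5199019/169)) = (641730/49)*(-169/5199019) = -108452370/254751931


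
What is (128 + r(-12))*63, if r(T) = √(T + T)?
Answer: 8064 + 126*I*√6 ≈ 8064.0 + 308.64*I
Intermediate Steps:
r(T) = √2*√T (r(T) = √(2*T) = √2*√T)
(128 + r(-12))*63 = (128 + √2*√(-12))*63 = (128 + √2*(2*I*√3))*63 = (128 + 2*I*√6)*63 = 8064 + 126*I*√6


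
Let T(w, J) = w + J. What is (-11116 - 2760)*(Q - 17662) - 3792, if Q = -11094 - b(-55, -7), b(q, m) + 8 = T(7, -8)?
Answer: 398889580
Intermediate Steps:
T(w, J) = J + w
b(q, m) = -9 (b(q, m) = -8 + (-8 + 7) = -8 - 1 = -9)
Q = -11085 (Q = -11094 - 1*(-9) = -11094 + 9 = -11085)
(-11116 - 2760)*(Q - 17662) - 3792 = (-11116 - 2760)*(-11085 - 17662) - 3792 = -13876*(-28747) - 3792 = 398893372 - 3792 = 398889580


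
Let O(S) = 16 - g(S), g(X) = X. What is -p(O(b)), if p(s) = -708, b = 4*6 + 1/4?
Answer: 708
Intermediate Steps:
b = 97/4 (b = 24 + ¼ = 97/4 ≈ 24.250)
O(S) = 16 - S
-p(O(b)) = -1*(-708) = 708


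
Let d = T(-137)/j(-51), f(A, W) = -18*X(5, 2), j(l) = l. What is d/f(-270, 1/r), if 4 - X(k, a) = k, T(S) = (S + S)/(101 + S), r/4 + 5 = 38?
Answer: -137/16524 ≈ -0.0082910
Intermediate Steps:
r = 132 (r = -20 + 4*38 = -20 + 152 = 132)
T(S) = 2*S/(101 + S) (T(S) = (2*S)/(101 + S) = 2*S/(101 + S))
X(k, a) = 4 - k
f(A, W) = 18 (f(A, W) = -18*(4 - 1*5) = -18*(4 - 5) = -18*(-1) = 18)
d = -137/918 (d = (2*(-137)/(101 - 137))/(-51) = (2*(-137)/(-36))*(-1/51) = (2*(-137)*(-1/36))*(-1/51) = (137/18)*(-1/51) = -137/918 ≈ -0.14924)
d/f(-270, 1/r) = -137/918/18 = -137/918*1/18 = -137/16524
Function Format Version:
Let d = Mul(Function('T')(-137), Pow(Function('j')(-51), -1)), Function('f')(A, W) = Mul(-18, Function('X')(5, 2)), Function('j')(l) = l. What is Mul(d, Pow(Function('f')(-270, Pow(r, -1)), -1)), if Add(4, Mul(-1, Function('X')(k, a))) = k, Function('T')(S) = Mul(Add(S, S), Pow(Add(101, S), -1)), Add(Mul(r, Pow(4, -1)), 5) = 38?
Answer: Rational(-137, 16524) ≈ -0.0082910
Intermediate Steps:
r = 132 (r = Add(-20, Mul(4, 38)) = Add(-20, 152) = 132)
Function('T')(S) = Mul(2, S, Pow(Add(101, S), -1)) (Function('T')(S) = Mul(Mul(2, S), Pow(Add(101, S), -1)) = Mul(2, S, Pow(Add(101, S), -1)))
Function('X')(k, a) = Add(4, Mul(-1, k))
Function('f')(A, W) = 18 (Function('f')(A, W) = Mul(-18, Add(4, Mul(-1, 5))) = Mul(-18, Add(4, -5)) = Mul(-18, -1) = 18)
d = Rational(-137, 918) (d = Mul(Mul(2, -137, Pow(Add(101, -137), -1)), Pow(-51, -1)) = Mul(Mul(2, -137, Pow(-36, -1)), Rational(-1, 51)) = Mul(Mul(2, -137, Rational(-1, 36)), Rational(-1, 51)) = Mul(Rational(137, 18), Rational(-1, 51)) = Rational(-137, 918) ≈ -0.14924)
Mul(d, Pow(Function('f')(-270, Pow(r, -1)), -1)) = Mul(Rational(-137, 918), Pow(18, -1)) = Mul(Rational(-137, 918), Rational(1, 18)) = Rational(-137, 16524)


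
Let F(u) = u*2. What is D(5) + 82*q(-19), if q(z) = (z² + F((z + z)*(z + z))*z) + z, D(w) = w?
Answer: -4471455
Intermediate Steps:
F(u) = 2*u
q(z) = z + z² + 8*z³ (q(z) = (z² + (2*((z + z)*(z + z)))*z) + z = (z² + (2*((2*z)*(2*z)))*z) + z = (z² + (2*(4*z²))*z) + z = (z² + (8*z²)*z) + z = (z² + 8*z³) + z = z + z² + 8*z³)
D(5) + 82*q(-19) = 5 + 82*(-19*(1 - 19 + 8*(-19)²)) = 5 + 82*(-19*(1 - 19 + 8*361)) = 5 + 82*(-19*(1 - 19 + 2888)) = 5 + 82*(-19*2870) = 5 + 82*(-54530) = 5 - 4471460 = -4471455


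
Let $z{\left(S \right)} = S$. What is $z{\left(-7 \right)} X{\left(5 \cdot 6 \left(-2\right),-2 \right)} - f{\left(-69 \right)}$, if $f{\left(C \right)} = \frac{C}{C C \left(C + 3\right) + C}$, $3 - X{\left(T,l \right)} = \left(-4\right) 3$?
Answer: $- \frac{478276}{4555} \approx -105.0$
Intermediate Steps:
$X{\left(T,l \right)} = 15$ ($X{\left(T,l \right)} = 3 - \left(-4\right) 3 = 3 - -12 = 3 + 12 = 15$)
$f{\left(C \right)} = \frac{C}{C + C^{2} \left(3 + C\right)}$ ($f{\left(C \right)} = \frac{C}{C C \left(3 + C\right) + C} = \frac{C}{C^{2} \left(3 + C\right) + C} = \frac{C}{C + C^{2} \left(3 + C\right)}$)
$z{\left(-7 \right)} X{\left(5 \cdot 6 \left(-2\right),-2 \right)} - f{\left(-69 \right)} = \left(-7\right) 15 - \frac{1}{1 + \left(-69\right)^{2} + 3 \left(-69\right)} = -105 - \frac{1}{1 + 4761 - 207} = -105 - \frac{1}{4555} = - \frac{478276}{4555}$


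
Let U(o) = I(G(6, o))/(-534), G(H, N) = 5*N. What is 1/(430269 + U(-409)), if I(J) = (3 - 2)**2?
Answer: 534/229763645 ≈ 2.3241e-6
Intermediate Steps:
I(J) = 1 (I(J) = 1**2 = 1)
U(o) = -1/534 (U(o) = 1/(-534) = 1*(-1/534) = -1/534)
1/(430269 + U(-409)) = 1/(430269 - 1/534) = 1/(229763645/534) = 534/229763645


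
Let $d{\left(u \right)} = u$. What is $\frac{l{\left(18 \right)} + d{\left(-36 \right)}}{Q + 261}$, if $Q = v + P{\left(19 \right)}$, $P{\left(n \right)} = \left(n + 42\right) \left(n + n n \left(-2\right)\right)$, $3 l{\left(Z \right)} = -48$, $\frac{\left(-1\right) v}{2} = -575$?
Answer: $\frac{13}{10368} \approx 0.0012539$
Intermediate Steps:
$v = 1150$ ($v = \left(-2\right) \left(-575\right) = 1150$)
$l{\left(Z \right)} = -16$ ($l{\left(Z \right)} = \frac{1}{3} \left(-48\right) = -16$)
$P{\left(n \right)} = \left(42 + n\right) \left(n - 2 n^{2}\right)$ ($P{\left(n \right)} = \left(42 + n\right) \left(n + n^{2} \left(-2\right)\right) = \left(42 + n\right) \left(n - 2 n^{2}\right)$)
$Q = -41733$ ($Q = 1150 + 19 \left(42 - 1577 - 2 \cdot 19^{2}\right) = 1150 + 19 \left(42 - 1577 - 722\right) = 1150 + 19 \left(-2257\right) = 1150 - 42883 = -41733$)
$\frac{l{\left(18 \right)} + d{\left(-36 \right)}}{Q + 261} = \frac{-16 - 36}{-41733 + 261} = - \frac{52}{-41472} = \left(-52\right) \left(- \frac{1}{41472}\right) = \frac{13}{10368}$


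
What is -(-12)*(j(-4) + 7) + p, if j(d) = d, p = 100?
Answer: 136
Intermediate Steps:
-(-12)*(j(-4) + 7) + p = -(-12)*(-4 + 7) + 100 = -(-12)*3 + 100 = -2*(-18) + 100 = 36 + 100 = 136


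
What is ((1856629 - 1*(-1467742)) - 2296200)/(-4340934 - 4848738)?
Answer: -1028171/9189672 ≈ -0.11188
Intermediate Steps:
((1856629 - 1*(-1467742)) - 2296200)/(-4340934 - 4848738) = ((1856629 + 1467742) - 2296200)/(-9189672) = (3324371 - 2296200)*(-1/9189672) = 1028171*(-1/9189672) = -1028171/9189672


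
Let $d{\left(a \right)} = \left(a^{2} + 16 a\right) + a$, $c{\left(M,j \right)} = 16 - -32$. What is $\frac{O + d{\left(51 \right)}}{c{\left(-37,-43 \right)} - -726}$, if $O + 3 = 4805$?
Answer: $\frac{4135}{387} \approx 10.685$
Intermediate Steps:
$c{\left(M,j \right)} = 48$ ($c{\left(M,j \right)} = 16 + 32 = 48$)
$O = 4802$ ($O = -3 + 4805 = 4802$)
$d{\left(a \right)} = a^{2} + 17 a$
$\frac{O + d{\left(51 \right)}}{c{\left(-37,-43 \right)} - -726} = \frac{4802 + 51 \left(17 + 51\right)}{48 - -726} = \frac{4802 + 51 \cdot 68}{48 + 726} = \frac{4802 + 3468}{774} = 8270 \cdot \frac{1}{774} = \frac{4135}{387}$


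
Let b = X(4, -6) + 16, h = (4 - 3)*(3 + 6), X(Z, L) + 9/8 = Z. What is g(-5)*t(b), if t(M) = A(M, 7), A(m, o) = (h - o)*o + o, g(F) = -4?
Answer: -84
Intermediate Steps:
X(Z, L) = -9/8 + Z
h = 9 (h = 1*9 = 9)
b = 151/8 (b = (-9/8 + 4) + 16 = 23/8 + 16 = 151/8 ≈ 18.875)
A(m, o) = o + o*(9 - o) (A(m, o) = (9 - o)*o + o = o*(9 - o) + o = o + o*(9 - o))
t(M) = 21 (t(M) = 7*(10 - 1*7) = 7*(10 - 7) = 7*3 = 21)
g(-5)*t(b) = -4*21 = -84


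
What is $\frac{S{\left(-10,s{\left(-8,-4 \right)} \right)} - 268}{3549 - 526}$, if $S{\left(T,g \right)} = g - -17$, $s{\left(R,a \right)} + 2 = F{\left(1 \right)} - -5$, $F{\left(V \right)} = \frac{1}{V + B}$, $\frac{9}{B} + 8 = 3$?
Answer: $- \frac{997}{12092} \approx -0.082451$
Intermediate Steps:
$B = - \frac{9}{5}$ ($B = \frac{9}{-8 + 3} = \frac{9}{-5} = 9 \left(- \frac{1}{5}\right) = - \frac{9}{5} \approx -1.8$)
$F{\left(V \right)} = \frac{1}{- \frac{9}{5} + V}$ ($F{\left(V \right)} = \frac{1}{V - \frac{9}{5}} = \frac{1}{- \frac{9}{5} + V}$)
$s{\left(R,a \right)} = \frac{7}{4}$ ($s{\left(R,a \right)} = -2 + \left(\frac{5}{-9 + 5 \cdot 1} - -5\right) = -2 + \left(\frac{5}{-9 + 5} + 5\right) = -2 + \left(\frac{5}{-4} + 5\right) = -2 + \left(5 \left(- \frac{1}{4}\right) + 5\right) = -2 + \left(- \frac{5}{4} + 5\right) = -2 + \frac{15}{4} = \frac{7}{4}$)
$S{\left(T,g \right)} = 17 + g$ ($S{\left(T,g \right)} = g + 17 = 17 + g$)
$\frac{S{\left(-10,s{\left(-8,-4 \right)} \right)} - 268}{3549 - 526} = \frac{\left(17 + \frac{7}{4}\right) - 268}{3549 - 526} = \frac{\frac{75}{4} - 268}{3023} = \left(- \frac{997}{4}\right) \frac{1}{3023} = - \frac{997}{12092}$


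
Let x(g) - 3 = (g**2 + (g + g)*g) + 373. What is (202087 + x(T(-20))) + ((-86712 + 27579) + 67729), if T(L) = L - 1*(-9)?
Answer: 211422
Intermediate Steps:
T(L) = 9 + L (T(L) = L + 9 = 9 + L)
x(g) = 376 + 3*g**2 (x(g) = 3 + ((g**2 + (g + g)*g) + 373) = 3 + ((g**2 + (2*g)*g) + 373) = 3 + ((g**2 + 2*g**2) + 373) = 3 + (3*g**2 + 373) = 3 + (373 + 3*g**2) = 376 + 3*g**2)
(202087 + x(T(-20))) + ((-86712 + 27579) + 67729) = (202087 + (376 + 3*(9 - 20)**2)) + ((-86712 + 27579) + 67729) = (202087 + (376 + 3*(-11)**2)) + (-59133 + 67729) = (202087 + (376 + 3*121)) + 8596 = (202087 + (376 + 363)) + 8596 = (202087 + 739) + 8596 = 202826 + 8596 = 211422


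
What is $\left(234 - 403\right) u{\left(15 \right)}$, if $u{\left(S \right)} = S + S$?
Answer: $-5070$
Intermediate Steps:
$u{\left(S \right)} = 2 S$
$\left(234 - 403\right) u{\left(15 \right)} = \left(234 - 403\right) 2 \cdot 15 = \left(-169\right) 30 = -5070$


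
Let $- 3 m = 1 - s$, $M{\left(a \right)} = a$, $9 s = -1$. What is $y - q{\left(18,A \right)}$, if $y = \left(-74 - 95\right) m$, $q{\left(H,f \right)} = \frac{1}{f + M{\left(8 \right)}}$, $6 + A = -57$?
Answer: $\frac{92977}{1485} \approx 62.611$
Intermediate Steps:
$A = -63$ ($A = -6 - 57 = -63$)
$s = - \frac{1}{9}$ ($s = \frac{1}{9} \left(-1\right) = - \frac{1}{9} \approx -0.11111$)
$q{\left(H,f \right)} = \frac{1}{8 + f}$ ($q{\left(H,f \right)} = \frac{1}{f + 8} = \frac{1}{8 + f}$)
$m = - \frac{10}{27}$ ($m = - \frac{1 - - \frac{1}{9}}{3} = - \frac{1 + \frac{1}{9}}{3} = \left(- \frac{1}{3}\right) \frac{10}{9} = - \frac{10}{27} \approx -0.37037$)
$y = \frac{1690}{27}$ ($y = \left(-74 - 95\right) \left(- \frac{10}{27}\right) = \left(-169\right) \left(- \frac{10}{27}\right) = \frac{1690}{27} \approx 62.593$)
$y - q{\left(18,A \right)} = \frac{1690}{27} - \frac{1}{8 - 63} = \frac{1690}{27} - \frac{1}{-55} = \frac{1690}{27} - - \frac{1}{55} = \frac{1690}{27} + \frac{1}{55} = \frac{92977}{1485}$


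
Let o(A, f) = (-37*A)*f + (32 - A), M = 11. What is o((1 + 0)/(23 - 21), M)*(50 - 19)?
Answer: -5332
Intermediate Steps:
o(A, f) = 32 - A - 37*A*f (o(A, f) = -37*A*f + (32 - A) = 32 - A - 37*A*f)
o((1 + 0)/(23 - 21), M)*(50 - 19) = (32 - (1 + 0)/(23 - 21) - 37*(1 + 0)/(23 - 21)*11)*(50 - 19) = (32 - 1/2 - 37*1/2*11)*31 = (32 - 1/2 - 37*1*(1/2)*11)*31 = (32 - 1*1/2 - 37*1/2*11)*31 = (32 - 1/2 - 407/2)*31 = -172*31 = -5332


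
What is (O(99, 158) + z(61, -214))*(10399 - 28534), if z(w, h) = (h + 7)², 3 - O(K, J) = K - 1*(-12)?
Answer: -775108035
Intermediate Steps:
O(K, J) = -9 - K (O(K, J) = 3 - (K - 1*(-12)) = 3 - (K + 12) = 3 - (12 + K) = 3 + (-12 - K) = -9 - K)
z(w, h) = (7 + h)²
(O(99, 158) + z(61, -214))*(10399 - 28534) = ((-9 - 1*99) + (7 - 214)²)*(10399 - 28534) = ((-9 - 99) + (-207)²)*(-18135) = (-108 + 42849)*(-18135) = 42741*(-18135) = -775108035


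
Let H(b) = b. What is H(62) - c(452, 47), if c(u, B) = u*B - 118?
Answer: -21064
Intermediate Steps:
c(u, B) = -118 + B*u (c(u, B) = B*u - 118 = -118 + B*u)
H(62) - c(452, 47) = 62 - (-118 + 47*452) = 62 - (-118 + 21244) = 62 - 1*21126 = 62 - 21126 = -21064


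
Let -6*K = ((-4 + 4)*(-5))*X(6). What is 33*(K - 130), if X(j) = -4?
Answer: -4290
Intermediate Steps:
K = 0 (K = -(-4 + 4)*(-5)*(-4)/6 = -0*(-5)*(-4)/6 = -0*(-4) = -⅙*0 = 0)
33*(K - 130) = 33*(0 - 130) = 33*(-130) = -4290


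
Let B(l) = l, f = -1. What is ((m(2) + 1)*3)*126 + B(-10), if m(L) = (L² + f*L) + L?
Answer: 1880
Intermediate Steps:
m(L) = L² (m(L) = (L² - L) + L = L²)
((m(2) + 1)*3)*126 + B(-10) = ((2² + 1)*3)*126 - 10 = ((4 + 1)*3)*126 - 10 = (5*3)*126 - 10 = 15*126 - 10 = 1890 - 10 = 1880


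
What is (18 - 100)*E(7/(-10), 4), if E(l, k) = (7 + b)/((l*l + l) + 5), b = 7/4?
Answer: -71750/479 ≈ -149.79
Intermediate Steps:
b = 7/4 (b = 7*(¼) = 7/4 ≈ 1.7500)
E(l, k) = 35/(4*(5 + l + l²)) (E(l, k) = (7 + 7/4)/((l*l + l) + 5) = 35/(4*((l² + l) + 5)) = 35/(4*((l + l²) + 5)) = 35/(4*(5 + l + l²)))
(18 - 100)*E(7/(-10), 4) = (18 - 100)*(35/(4*(5 + 7/(-10) + (7/(-10))²))) = -1435/(2*(5 + 7*(-⅒) + (7*(-⅒))²)) = -1435/(2*(5 - 7/10 + (-7/10)²)) = -1435/(2*(5 - 7/10 + 49/100)) = -1435/(2*479/100) = -1435*100/(2*479) = -82*875/479 = -71750/479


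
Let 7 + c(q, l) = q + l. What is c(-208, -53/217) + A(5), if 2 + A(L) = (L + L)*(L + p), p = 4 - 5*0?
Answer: -27612/217 ≈ -127.24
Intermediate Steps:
p = 4 (p = 4 + 0 = 4)
c(q, l) = -7 + l + q (c(q, l) = -7 + (q + l) = -7 + (l + q) = -7 + l + q)
A(L) = -2 + 2*L*(4 + L) (A(L) = -2 + (L + L)*(L + 4) = -2 + (2*L)*(4 + L) = -2 + 2*L*(4 + L))
c(-208, -53/217) + A(5) = (-7 - 53/217 - 208) + (-2 + 2*5² + 8*5) = (-7 - 53*1/217 - 208) + (-2 + 2*25 + 40) = (-7 - 53/217 - 208) + (-2 + 50 + 40) = -46708/217 + 88 = -27612/217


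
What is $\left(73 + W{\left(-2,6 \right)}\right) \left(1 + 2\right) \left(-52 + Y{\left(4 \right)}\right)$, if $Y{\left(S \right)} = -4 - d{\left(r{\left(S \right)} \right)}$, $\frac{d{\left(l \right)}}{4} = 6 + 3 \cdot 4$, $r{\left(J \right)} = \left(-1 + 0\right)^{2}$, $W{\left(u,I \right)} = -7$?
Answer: $-25344$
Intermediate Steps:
$r{\left(J \right)} = 1$ ($r{\left(J \right)} = \left(-1\right)^{2} = 1$)
$d{\left(l \right)} = 72$ ($d{\left(l \right)} = 4 \left(6 + 3 \cdot 4\right) = 4 \left(6 + 12\right) = 4 \cdot 18 = 72$)
$Y{\left(S \right)} = -76$ ($Y{\left(S \right)} = -4 - 72 = -76$)
$\left(73 + W{\left(-2,6 \right)}\right) \left(1 + 2\right) \left(-52 + Y{\left(4 \right)}\right) = \left(73 - 7\right) \left(1 + 2\right) \left(-52 - 76\right) = 66 \cdot 3 \left(-128\right) = 198 \left(-128\right) = -25344$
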